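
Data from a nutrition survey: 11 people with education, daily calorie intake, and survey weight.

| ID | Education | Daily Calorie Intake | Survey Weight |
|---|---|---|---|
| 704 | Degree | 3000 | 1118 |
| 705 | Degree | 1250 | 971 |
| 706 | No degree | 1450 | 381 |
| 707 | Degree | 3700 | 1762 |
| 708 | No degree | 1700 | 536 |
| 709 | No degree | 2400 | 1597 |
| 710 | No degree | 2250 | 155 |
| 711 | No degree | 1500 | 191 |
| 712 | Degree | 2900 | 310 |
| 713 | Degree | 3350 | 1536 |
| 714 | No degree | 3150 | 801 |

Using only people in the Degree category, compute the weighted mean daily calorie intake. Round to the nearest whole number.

3007

Degree rows: 704, 705, 707, 712, 713
Weighted sum = 3000×1118 + 1250×971 + 3700×1762 + 2900×310 + 3350×1536
  = 3354000 + 1213750 + 6519400 + 899000 + 5145600 = 17131750
Sum of weights = 1118 + 971 + 1762 + 310 + 1536 = 5697
Weighted mean = 17131750 / 5697 = 3007.1529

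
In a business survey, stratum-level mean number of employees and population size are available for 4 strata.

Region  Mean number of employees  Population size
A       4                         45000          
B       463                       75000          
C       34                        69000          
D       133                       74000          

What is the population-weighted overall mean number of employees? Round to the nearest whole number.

Σ Nₕ·x̄ₕ = 4×45000 + 463×75000 + 34×69000 + 133×74000
  = 180000 + 34725000 + 2346000 + 9842000 = 47093000
Σ Nₕ = 263000
Overall mean = 47093000 / 263000 = 179.06084

179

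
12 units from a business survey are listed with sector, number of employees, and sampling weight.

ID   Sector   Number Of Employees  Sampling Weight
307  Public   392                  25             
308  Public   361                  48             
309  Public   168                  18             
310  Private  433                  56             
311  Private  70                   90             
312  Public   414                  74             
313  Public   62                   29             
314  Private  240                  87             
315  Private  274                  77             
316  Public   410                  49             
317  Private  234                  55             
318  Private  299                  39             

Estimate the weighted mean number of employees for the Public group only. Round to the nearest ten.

Public rows: 307, 308, 309, 312, 313, 316
Weighted sum = 392×25 + 361×48 + 168×18 + 414×74 + 62×29 + 410×49
  = 9800 + 17328 + 3024 + 30636 + 1798 + 20090 = 82676
Sum of weights = 25 + 48 + 18 + 74 + 29 + 49 = 243
Weighted mean = 82676 / 243 = 340.23045

340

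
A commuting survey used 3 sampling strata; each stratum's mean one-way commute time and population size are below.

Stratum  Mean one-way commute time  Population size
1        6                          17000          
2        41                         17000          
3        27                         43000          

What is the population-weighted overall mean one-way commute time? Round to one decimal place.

25.5

Σ Nₕ·x̄ₕ = 6×17000 + 41×17000 + 27×43000
  = 102000 + 697000 + 1161000 = 1960000
Σ Nₕ = 17000 + 17000 + 43000 = 77000
Overall mean = 1960000 / 77000 = 25.454545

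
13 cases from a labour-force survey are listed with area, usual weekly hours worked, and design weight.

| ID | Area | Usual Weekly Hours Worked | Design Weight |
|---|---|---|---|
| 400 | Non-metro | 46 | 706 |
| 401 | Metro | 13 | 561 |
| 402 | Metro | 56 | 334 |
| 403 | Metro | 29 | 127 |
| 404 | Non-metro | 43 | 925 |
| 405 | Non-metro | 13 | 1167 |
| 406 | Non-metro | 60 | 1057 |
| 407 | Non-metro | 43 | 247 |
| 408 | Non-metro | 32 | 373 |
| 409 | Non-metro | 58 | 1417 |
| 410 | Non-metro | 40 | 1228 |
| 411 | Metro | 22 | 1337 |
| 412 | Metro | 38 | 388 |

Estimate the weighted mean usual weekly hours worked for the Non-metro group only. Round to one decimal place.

42.8

Non-metro rows: 400, 404, 405, 406, 407, 408, 409, 410
Weighted sum = 46×706 + 43×925 + 13×1167 + 60×1057 + 43×247 + 32×373 + 58×1417 + 40×1228
  = 32476 + 39775 + 15171 + 63420 + 10621 + 11936 + 82186 + 49120 = 304705
Sum of weights = 706 + 925 + 1167 + 1057 + 247 + 373 + 1417 + 1228 = 7120
Weighted mean = 304705 / 7120 = 42.795646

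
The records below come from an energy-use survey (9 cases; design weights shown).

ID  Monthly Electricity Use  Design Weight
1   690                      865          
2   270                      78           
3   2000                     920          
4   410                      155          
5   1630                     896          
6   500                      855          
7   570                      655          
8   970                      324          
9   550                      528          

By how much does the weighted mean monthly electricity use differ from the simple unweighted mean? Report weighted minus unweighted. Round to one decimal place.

Unweighted sum = 690 + 270 + 2000 + 410 + 1630 + 500 + 570 + 970 + 550 = 7590
Unweighted mean = 7590 / 9 = 843.33333
Weighted sum = 690×865 + 270×78 + 2000×920 + 410×155 + 1630×896 + 500×855 + 570×655 + 970×324 + 550×528
  = 596850 + 21060 + 1840000 + 63550 + 1460480 + 427500 + 373350 + 314280 + 290400 = 5387470
Sum of weights = 865 + 78 + 920 + 155 + 896 + 855 + 655 + 324 + 528 = 5276
Weighted mean = 5387470 / 5276 = 1021.1277
Difference (weighted minus unweighted) = 177.79441

177.8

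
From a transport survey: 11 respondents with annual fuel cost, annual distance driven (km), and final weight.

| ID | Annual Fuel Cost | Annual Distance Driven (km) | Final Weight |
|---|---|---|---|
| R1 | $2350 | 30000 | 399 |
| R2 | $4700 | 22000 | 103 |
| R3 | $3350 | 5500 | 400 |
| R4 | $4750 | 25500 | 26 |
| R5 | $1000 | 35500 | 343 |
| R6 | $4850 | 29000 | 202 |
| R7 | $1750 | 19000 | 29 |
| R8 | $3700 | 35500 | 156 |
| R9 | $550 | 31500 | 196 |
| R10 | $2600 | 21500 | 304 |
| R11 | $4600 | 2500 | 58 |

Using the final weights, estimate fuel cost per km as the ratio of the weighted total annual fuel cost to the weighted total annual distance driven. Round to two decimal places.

0.11

Σ wᵢ·y = 2350×399 + 4700×103 + 3350×400 + 4750×26 + 1000×343 + 4850×202 + 1750×29 + 3700×156 + 550×196 + 2600×304 + 4600×58
  = 937650 + 484100 + 1340000 + 123500 + 343000 + 979700 + 50750 + 577200 + 107800 + 790400 + 266800 = 6000900
Σ wᵢ·x = 30000×399 + 22000×103 + 5500×400 + 25500×26 + 35500×343 + 29000×202 + 19000×29 + 35500×156 + 31500×196 + 21500×304 + 2500×58
  = 11970000 + 2266000 + 2200000 + 663000 + 12176500 + 5858000 + 551000 + 5538000 + 6174000 + 6536000 + 145000 = 54077500
Ratio = 6000900 / 54077500 = 0.11096852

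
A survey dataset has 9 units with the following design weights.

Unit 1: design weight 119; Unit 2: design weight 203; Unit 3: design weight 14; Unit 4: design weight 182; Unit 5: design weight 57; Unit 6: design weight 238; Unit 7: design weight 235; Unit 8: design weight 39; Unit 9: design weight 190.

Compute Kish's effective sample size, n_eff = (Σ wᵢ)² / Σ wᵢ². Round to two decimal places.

Σ wᵢ = 1277
Σ wᵢ² = 14161 + 41209 + 196 + 33124 + 3249 + 56644 + 55225 + 1521 + 36100 = 241429
n_eff = 1277² / 241429 = 1630729 / 241429 = 6.7544868

6.75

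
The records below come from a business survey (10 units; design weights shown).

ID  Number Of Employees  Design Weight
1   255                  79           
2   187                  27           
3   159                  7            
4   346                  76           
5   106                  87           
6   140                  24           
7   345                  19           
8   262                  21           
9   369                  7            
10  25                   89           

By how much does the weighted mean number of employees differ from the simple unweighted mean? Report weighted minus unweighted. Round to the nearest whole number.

Unweighted sum = 255 + 187 + 159 + 346 + 106 + 140 + 345 + 262 + 369 + 25 = 2194
Unweighted mean = 2194 / 10 = 219.4
Weighted sum = 255×79 + 187×27 + 159×7 + 346×76 + 106×87 + 140×24 + 345×19 + 262×21 + 369×7 + 25×89
  = 20145 + 5049 + 1113 + 26296 + 9222 + 3360 + 6555 + 5502 + 2583 + 2225 = 82050
Sum of weights = 79 + 27 + 7 + 76 + 87 + 24 + 19 + 21 + 7 + 89 = 436
Weighted mean = 82050 / 436 = 188.18807
Difference (weighted minus unweighted) = -31.211927

-31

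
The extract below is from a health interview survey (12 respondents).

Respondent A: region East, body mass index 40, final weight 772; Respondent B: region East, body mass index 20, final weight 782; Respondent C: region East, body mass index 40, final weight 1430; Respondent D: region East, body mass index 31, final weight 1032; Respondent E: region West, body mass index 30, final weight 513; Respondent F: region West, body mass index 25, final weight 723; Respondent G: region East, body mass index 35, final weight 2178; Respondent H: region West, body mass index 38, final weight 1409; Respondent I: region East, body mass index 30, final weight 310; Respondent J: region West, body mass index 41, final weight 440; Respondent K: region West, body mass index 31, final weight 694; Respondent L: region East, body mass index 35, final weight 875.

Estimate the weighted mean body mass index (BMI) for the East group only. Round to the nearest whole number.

East rows: A, B, C, D, G, I, L
Weighted sum = 40×772 + 20×782 + 40×1430 + 31×1032 + 35×2178 + 30×310 + 35×875
  = 251867
Sum of weights = 772 + 782 + 1430 + 1032 + 2178 + 310 + 875 = 7379
Weighted mean = 251867 / 7379 = 34.132945

34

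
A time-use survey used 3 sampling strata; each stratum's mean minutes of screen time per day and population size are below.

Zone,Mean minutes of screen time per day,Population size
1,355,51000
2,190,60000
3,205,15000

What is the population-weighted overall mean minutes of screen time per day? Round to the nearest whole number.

Σ Nₕ·x̄ₕ = 355×51000 + 190×60000 + 205×15000
  = 32580000
Σ Nₕ = 126000
Overall mean = 32580000 / 126000 = 258.57143

259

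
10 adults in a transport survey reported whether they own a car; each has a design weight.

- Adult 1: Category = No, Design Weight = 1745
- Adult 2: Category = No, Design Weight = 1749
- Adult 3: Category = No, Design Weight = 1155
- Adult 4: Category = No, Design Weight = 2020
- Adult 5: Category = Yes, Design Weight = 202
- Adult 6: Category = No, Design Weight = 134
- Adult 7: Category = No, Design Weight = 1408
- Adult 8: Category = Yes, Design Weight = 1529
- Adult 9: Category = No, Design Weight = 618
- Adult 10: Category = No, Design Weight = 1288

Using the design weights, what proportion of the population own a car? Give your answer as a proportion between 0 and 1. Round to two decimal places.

0.15

Sum of weights for 'Yes' = 202 + 1529 = 1731
Total weight = 1745 + 1749 + 1155 + 2020 + 202 + 134 + 1408 + 1529 + 618 + 1288 = 11848
Weighted proportion = 1731 / 11848 = 0.14610061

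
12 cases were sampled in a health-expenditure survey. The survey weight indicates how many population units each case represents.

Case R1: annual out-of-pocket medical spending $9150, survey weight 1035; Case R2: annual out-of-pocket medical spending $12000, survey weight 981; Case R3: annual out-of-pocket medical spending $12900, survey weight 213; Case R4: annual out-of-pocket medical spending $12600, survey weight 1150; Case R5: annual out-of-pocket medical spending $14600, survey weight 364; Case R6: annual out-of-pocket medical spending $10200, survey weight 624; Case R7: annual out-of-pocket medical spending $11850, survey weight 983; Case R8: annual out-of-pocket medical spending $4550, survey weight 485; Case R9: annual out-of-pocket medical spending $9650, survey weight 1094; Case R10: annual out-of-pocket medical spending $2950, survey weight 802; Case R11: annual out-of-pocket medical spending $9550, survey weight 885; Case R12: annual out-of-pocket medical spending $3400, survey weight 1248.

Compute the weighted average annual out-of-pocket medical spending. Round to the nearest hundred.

9100

Weighted sum = 89632400
Sum of weights = 1035 + 981 + 213 + 1150 + 364 + 624 + 983 + 485 + 1094 + 802 + 885 + 1248 = 9864
Weighted mean = 89632400 / 9864 = 9086.8208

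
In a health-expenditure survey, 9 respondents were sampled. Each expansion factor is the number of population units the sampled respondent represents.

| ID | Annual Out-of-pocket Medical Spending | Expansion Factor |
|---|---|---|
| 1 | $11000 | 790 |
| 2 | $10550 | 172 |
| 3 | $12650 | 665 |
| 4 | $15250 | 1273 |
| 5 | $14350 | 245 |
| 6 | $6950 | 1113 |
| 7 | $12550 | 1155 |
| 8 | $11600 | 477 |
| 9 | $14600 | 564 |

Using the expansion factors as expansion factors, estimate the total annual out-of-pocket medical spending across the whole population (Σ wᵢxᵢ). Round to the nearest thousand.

Weighted total = 11000×790 + 10550×172 + 12650×665 + 15250×1273 + 14350×245 + 6950×1113 + 12550×1155 + 11600×477 + 14600×564
  = 77844050

77844000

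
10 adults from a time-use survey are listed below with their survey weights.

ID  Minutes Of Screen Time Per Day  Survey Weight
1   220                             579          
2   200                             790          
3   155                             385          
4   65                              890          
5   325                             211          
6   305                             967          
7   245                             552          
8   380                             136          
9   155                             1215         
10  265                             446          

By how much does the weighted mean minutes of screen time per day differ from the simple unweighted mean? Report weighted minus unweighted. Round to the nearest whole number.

-27

Unweighted sum = 220 + 200 + 155 + 65 + 325 + 305 + 245 + 380 + 155 + 265 = 2315
Unweighted mean = 2315 / 10 = 231.5
Weighted sum = 220×579 + 200×790 + 155×385 + 65×890 + 325×211 + 305×967 + 245×552 + 380×136 + 155×1215 + 265×446
  = 127380 + 158000 + 59675 + 57850 + 68575 + 294935 + 135240 + 51680 + 188325 + 118190 = 1259850
Sum of weights = 579 + 790 + 385 + 890 + 211 + 967 + 552 + 136 + 1215 + 446 = 6171
Weighted mean = 1259850 / 6171 = 204.15654
Difference (weighted minus unweighted) = -27.343461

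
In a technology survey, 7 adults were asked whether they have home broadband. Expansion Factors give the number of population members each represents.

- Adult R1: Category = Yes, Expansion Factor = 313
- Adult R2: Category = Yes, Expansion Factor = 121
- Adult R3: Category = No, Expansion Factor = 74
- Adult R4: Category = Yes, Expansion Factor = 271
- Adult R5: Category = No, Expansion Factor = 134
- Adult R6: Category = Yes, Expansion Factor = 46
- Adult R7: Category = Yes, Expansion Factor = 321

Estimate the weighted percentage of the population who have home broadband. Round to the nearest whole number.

84

Sum of weights for 'Yes' = 313 + 121 + 271 + 46 + 321 = 1072
Total weight = 313 + 121 + 74 + 271 + 134 + 46 + 321 = 1280
Weighted proportion = 1072 / 1280 = 0.8375 → 83.75%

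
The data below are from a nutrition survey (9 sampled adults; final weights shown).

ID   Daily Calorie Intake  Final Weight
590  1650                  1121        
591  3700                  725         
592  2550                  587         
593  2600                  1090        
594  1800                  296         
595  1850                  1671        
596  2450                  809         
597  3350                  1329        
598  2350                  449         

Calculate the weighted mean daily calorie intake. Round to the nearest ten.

Weighted sum = 1650×1121 + 3700×725 + 2550×587 + 2600×1090 + 1800×296 + 1850×1671 + 2450×809 + 3350×1329 + 2350×449
  = 1849650 + 2682500 + 1496850 + 2834000 + 532800 + 3091350 + 1982050 + 4452150 + 1055150 = 19976500
Sum of weights = 8077
Weighted mean = 19976500 / 8077 = 2473.2574

2470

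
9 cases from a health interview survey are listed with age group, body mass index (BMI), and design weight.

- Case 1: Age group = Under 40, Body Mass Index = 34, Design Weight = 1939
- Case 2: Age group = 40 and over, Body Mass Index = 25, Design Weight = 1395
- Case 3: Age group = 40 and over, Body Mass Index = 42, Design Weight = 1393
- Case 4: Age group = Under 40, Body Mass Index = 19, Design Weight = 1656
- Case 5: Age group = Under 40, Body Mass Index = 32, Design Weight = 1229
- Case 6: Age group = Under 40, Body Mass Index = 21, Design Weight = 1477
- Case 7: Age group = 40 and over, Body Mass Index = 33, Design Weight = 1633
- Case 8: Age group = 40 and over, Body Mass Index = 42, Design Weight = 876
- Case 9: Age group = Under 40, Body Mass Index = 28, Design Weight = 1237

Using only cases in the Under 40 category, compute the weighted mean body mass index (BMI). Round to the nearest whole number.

Under 40 rows: 1, 4, 5, 6, 9
Weighted sum = 34×1939 + 19×1656 + 32×1229 + 21×1477 + 28×1237
  = 65926 + 31464 + 39328 + 31017 + 34636 = 202371
Sum of weights = 1939 + 1656 + 1229 + 1477 + 1237 = 7538
Weighted mean = 202371 / 7538 = 26.846776

27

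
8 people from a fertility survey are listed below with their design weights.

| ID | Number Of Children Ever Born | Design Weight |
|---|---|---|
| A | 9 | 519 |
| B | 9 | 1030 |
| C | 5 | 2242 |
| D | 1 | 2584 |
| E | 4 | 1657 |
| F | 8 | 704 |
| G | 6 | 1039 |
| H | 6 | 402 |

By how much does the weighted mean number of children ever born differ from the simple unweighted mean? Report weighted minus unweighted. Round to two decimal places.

-1.22

Unweighted sum = 9 + 9 + 5 + 1 + 4 + 8 + 6 + 6 = 48
Unweighted mean = 48 / 8 = 6
Weighted sum = 48641
Sum of weights = 519 + 1030 + 2242 + 2584 + 1657 + 704 + 1039 + 402 = 10177
Weighted mean = 48641 / 10177 = 4.7795028
Difference (weighted minus unweighted) = -1.2204972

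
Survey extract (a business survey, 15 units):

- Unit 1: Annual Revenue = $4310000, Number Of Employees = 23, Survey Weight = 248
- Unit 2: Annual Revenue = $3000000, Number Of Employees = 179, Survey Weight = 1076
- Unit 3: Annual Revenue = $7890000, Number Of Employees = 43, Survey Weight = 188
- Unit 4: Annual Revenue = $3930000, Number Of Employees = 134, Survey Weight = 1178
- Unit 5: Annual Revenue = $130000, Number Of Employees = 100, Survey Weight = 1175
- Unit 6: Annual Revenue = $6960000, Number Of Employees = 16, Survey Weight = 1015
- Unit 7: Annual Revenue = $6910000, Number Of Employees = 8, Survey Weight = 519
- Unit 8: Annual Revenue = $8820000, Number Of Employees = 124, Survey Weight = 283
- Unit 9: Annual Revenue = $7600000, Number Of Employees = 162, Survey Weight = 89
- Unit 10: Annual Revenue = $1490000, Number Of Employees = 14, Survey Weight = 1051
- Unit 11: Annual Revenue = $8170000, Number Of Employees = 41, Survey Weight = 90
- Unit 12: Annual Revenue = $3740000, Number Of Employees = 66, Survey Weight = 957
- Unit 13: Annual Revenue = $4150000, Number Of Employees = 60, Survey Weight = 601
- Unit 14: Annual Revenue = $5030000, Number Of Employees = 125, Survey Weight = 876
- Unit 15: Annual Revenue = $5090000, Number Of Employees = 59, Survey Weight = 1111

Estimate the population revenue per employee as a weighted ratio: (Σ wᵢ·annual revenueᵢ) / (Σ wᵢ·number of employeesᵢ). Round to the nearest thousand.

51000

Σ wᵢ·y = 42821530000
Σ wᵢ·x = 844321
Ratio = 42821530000 / 844321 = 50717.121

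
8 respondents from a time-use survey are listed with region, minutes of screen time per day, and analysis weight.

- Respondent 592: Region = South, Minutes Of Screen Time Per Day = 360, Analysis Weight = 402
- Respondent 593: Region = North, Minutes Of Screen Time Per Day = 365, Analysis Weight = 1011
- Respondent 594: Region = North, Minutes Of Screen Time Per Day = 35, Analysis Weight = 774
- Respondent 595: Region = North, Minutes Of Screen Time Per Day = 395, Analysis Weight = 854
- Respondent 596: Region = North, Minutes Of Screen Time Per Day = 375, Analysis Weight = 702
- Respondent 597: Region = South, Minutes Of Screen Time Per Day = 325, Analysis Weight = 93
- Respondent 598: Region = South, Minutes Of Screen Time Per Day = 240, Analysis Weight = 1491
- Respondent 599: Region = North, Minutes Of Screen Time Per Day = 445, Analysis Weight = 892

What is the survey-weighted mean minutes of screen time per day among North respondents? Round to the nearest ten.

330

North rows: 593, 594, 595, 596, 599
Weighted sum = 365×1011 + 35×774 + 395×854 + 375×702 + 445×892
  = 369015 + 27090 + 337330 + 263250 + 396940 = 1393625
Sum of weights = 1011 + 774 + 854 + 702 + 892 = 4233
Weighted mean = 1393625 / 4233 = 329.22868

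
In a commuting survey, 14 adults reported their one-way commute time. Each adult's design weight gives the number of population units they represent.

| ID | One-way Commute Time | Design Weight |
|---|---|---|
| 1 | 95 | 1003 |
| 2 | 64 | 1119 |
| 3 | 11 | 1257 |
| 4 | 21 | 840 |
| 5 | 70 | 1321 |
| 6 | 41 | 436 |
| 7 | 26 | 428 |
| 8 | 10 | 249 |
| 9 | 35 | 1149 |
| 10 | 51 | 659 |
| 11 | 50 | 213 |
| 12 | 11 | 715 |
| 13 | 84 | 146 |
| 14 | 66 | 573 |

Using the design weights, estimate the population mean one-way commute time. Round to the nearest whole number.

Weighted sum = 464753
Sum of weights = 10108
Weighted mean = 464753 / 10108 = 45.97873

46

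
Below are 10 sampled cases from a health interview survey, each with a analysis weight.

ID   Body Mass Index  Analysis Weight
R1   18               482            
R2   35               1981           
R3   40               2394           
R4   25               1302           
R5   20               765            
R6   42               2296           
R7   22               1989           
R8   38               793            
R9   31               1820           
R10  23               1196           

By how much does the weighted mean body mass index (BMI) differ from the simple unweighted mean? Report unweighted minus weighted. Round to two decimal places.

-2.29

Unweighted sum = 294
Unweighted mean = 294 / 10 = 29.4
Weighted sum = 18×482 + 35×1981 + 40×2394 + 25×1302 + 20×765 + 42×2296 + 22×1989 + 38×793 + 31×1820 + 23×1196
  = 8676 + 69335 + 95760 + 32550 + 15300 + 96432 + 43758 + 30134 + 56420 + 27508 = 475873
Sum of weights = 482 + 1981 + 2394 + 1302 + 765 + 2296 + 1989 + 793 + 1820 + 1196 = 15018
Weighted mean = 475873 / 15018 = 31.686842
Difference (unweighted minus weighted) = -2.2868425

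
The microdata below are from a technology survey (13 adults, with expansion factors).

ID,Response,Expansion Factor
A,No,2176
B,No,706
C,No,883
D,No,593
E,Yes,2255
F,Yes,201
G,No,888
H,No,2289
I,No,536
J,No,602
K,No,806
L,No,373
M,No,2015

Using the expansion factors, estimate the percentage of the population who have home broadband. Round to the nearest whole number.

Sum of weights for 'Yes' = 2255 + 201 = 2456
Total weight = 14323
Weighted proportion = 2456 / 14323 = 0.17147246 → 17.147246%

17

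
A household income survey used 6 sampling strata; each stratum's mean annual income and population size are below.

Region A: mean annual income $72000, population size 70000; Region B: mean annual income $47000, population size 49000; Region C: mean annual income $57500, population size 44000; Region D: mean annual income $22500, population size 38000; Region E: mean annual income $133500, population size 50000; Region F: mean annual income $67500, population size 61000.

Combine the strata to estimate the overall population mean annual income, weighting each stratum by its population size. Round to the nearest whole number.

68976

Σ Nₕ·x̄ₕ = 72000×70000 + 47000×49000 + 57500×44000 + 22500×38000 + 133500×50000 + 67500×61000
  = 5040000000 + 2303000000 + 2530000000 + 855000000 + 6675000000 + 4117500000 = 21520500000
Σ Nₕ = 70000 + 49000 + 44000 + 38000 + 50000 + 61000 = 312000
Overall mean = 21520500000 / 312000 = 68975.962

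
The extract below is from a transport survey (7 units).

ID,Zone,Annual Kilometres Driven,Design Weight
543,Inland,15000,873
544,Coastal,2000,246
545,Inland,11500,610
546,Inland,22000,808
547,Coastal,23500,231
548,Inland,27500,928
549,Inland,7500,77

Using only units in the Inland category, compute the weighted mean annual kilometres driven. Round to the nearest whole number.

19412

Inland rows: 543, 545, 546, 548, 549
Weighted sum = 15000×873 + 11500×610 + 22000×808 + 27500×928 + 7500×77
  = 63983500
Sum of weights = 873 + 610 + 808 + 928 + 77 = 3296
Weighted mean = 63983500 / 3296 = 19412.47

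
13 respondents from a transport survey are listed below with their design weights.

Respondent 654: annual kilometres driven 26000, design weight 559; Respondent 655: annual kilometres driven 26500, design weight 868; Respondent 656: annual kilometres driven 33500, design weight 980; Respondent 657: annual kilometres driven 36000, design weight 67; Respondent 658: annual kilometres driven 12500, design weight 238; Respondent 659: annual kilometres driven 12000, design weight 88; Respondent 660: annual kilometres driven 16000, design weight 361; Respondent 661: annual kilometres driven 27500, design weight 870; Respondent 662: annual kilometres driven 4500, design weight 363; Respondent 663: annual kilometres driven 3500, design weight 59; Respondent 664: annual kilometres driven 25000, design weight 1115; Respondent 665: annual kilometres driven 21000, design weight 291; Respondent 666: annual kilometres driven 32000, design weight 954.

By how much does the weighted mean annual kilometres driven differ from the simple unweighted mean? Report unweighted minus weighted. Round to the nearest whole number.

-4142

Unweighted sum = 276000
Unweighted mean = 276000 / 13 = 21230.769
Weighted sum = 172864000
Sum of weights = 6813
Weighted mean = 172864000 / 6813 = 25372.67
Difference (unweighted minus weighted) = -4141.9007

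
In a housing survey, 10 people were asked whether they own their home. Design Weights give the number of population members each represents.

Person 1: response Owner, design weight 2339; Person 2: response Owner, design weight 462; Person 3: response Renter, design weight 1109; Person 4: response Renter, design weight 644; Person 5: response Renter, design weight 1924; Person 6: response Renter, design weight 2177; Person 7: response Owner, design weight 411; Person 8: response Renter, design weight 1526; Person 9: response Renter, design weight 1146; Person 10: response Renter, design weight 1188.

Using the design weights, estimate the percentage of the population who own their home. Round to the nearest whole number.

Sum of weights for 'Owner' = 2339 + 462 + 411 = 3212
Total weight = 2339 + 462 + 1109 + 644 + 1924 + 2177 + 411 + 1526 + 1146 + 1188 = 12926
Weighted proportion = 3212 / 12926 = 0.24849141 → 24.849141%

25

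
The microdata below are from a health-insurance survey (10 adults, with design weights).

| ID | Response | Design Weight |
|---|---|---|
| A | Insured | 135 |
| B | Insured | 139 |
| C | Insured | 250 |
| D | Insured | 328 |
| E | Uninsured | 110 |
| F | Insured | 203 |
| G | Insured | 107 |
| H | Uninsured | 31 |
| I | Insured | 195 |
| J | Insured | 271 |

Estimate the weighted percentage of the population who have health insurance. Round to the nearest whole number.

Sum of weights for 'Insured' = 135 + 139 + 250 + 328 + 203 + 107 + 195 + 271 = 1628
Total weight = 135 + 139 + 250 + 328 + 110 + 203 + 107 + 31 + 195 + 271 = 1769
Weighted proportion = 1628 / 1769 = 0.92029395 → 92.029395%

92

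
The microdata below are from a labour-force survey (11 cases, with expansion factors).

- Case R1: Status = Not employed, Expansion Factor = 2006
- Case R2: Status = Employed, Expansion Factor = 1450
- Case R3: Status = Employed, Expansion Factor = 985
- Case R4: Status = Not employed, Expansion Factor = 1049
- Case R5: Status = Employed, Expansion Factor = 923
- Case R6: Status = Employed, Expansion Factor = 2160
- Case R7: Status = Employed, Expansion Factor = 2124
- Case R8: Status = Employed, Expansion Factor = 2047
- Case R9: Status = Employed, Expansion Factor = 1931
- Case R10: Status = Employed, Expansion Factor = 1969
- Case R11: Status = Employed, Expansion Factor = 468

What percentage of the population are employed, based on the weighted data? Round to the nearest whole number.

Sum of weights for 'Employed' = 1450 + 985 + 923 + 2160 + 2124 + 2047 + 1931 + 1969 + 468 = 14057
Total weight = 2006 + 1450 + 985 + 1049 + 923 + 2160 + 2124 + 2047 + 1931 + 1969 + 468 = 17112
Weighted proportion = 14057 / 17112 = 0.82147031 → 82.147031%

82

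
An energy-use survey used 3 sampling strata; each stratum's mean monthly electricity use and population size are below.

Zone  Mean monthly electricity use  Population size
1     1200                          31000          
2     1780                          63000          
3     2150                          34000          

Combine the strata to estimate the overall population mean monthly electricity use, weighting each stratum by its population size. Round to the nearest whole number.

1738

Σ Nₕ·x̄ₕ = 1200×31000 + 1780×63000 + 2150×34000
  = 37200000 + 112140000 + 73100000 = 222440000
Σ Nₕ = 31000 + 63000 + 34000 = 128000
Overall mean = 222440000 / 128000 = 1737.8125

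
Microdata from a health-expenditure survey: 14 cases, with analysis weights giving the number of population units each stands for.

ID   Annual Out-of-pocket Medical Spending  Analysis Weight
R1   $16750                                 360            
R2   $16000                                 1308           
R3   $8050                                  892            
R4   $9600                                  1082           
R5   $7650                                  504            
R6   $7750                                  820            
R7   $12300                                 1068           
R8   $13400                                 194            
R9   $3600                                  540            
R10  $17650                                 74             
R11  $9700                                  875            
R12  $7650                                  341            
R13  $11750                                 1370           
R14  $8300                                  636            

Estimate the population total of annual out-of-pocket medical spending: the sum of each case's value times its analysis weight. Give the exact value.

106194950

Weighted total = 106194950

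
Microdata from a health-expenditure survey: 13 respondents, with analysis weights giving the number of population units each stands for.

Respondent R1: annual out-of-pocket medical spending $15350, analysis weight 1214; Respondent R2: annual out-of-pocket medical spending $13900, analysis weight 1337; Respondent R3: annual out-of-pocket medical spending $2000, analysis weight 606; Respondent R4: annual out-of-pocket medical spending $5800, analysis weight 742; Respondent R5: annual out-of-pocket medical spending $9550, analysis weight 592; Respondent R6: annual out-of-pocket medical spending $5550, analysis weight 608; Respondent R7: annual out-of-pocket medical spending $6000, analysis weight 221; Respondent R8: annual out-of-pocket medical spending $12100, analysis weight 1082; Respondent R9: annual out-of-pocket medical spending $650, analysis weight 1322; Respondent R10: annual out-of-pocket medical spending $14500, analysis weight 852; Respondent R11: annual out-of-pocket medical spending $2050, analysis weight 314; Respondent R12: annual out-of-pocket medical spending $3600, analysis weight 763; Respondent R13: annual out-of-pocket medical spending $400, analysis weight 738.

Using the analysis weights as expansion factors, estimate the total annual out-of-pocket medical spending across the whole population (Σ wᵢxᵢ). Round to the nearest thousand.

Weighted total = 83080000

83080000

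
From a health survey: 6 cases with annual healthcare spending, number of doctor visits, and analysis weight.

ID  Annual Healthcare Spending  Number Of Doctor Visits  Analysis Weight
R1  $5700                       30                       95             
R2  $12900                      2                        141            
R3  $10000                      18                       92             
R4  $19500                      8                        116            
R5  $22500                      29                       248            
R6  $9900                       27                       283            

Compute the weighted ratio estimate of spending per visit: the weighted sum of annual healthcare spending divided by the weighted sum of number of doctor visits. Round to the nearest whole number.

678

Σ wᵢ·y = 13924100
Σ wᵢ·x = 30×95 + 2×141 + 18×92 + 8×116 + 29×248 + 27×283
  = 2850 + 282 + 1656 + 928 + 7192 + 7641 = 20549
Ratio = 13924100 / 20549 = 677.60475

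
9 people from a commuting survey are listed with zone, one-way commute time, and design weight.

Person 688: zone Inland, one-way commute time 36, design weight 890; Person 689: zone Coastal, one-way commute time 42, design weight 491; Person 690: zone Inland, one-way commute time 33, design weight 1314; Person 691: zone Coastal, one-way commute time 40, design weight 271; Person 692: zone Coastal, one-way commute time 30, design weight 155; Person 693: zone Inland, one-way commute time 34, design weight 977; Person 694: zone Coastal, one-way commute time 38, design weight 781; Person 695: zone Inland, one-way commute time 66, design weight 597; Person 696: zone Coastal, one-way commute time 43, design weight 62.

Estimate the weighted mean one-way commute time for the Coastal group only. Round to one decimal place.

Coastal rows: 689, 691, 692, 694, 696
Weighted sum = 42×491 + 40×271 + 30×155 + 38×781 + 43×62
  = 68456
Sum of weights = 1760
Weighted mean = 68456 / 1760 = 38.895455

38.9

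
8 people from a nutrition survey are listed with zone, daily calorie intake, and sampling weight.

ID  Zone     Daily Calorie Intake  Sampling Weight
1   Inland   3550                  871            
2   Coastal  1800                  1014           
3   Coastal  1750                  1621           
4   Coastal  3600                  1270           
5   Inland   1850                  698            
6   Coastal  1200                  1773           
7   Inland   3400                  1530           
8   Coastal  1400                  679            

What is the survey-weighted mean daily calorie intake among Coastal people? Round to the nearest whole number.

Coastal rows: 2, 3, 4, 6, 8
Weighted sum = 1800×1014 + 1750×1621 + 3600×1270 + 1200×1773 + 1400×679
  = 1825200 + 2836750 + 4572000 + 2127600 + 950600 = 12312150
Sum of weights = 6357
Weighted mean = 12312150 / 6357 = 1936.7862

1937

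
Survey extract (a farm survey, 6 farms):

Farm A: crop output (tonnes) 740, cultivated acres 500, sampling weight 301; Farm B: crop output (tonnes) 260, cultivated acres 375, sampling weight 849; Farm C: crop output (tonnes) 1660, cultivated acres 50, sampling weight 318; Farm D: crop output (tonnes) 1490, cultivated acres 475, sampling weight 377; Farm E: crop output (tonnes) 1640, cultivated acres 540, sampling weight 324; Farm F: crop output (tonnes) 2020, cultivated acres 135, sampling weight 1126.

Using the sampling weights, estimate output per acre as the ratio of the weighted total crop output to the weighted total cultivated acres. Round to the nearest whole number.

4

Σ wᵢ·y = 740×301 + 260×849 + 1660×318 + 1490×377 + 1640×324 + 2020×1126
  = 222740 + 220740 + 527880 + 561730 + 531360 + 2274520 = 4338970
Σ wᵢ·x = 500×301 + 375×849 + 50×318 + 475×377 + 540×324 + 135×1126
  = 150500 + 318375 + 15900 + 179075 + 174960 + 152010 = 990820
Ratio = 4338970 / 990820 = 4.3791708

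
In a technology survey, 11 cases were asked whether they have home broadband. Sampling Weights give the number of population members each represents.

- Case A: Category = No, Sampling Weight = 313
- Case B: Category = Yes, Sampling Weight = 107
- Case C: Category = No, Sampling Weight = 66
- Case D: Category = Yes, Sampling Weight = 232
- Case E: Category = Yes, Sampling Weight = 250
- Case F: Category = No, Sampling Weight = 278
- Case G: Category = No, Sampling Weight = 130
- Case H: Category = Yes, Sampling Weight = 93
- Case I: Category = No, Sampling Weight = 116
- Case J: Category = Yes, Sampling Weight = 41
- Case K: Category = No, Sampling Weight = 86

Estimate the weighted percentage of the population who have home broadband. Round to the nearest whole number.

Sum of weights for 'Yes' = 107 + 232 + 250 + 93 + 41 = 723
Total weight = 1712
Weighted proportion = 723 / 1712 = 0.42231308 → 42.231308%

42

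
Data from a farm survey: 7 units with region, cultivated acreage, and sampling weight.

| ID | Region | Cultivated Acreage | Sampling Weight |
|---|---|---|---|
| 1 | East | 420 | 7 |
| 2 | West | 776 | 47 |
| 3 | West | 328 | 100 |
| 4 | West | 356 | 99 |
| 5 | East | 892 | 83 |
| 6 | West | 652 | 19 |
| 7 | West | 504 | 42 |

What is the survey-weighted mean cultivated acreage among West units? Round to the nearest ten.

450

West rows: 2, 3, 4, 6, 7
Weighted sum = 776×47 + 328×100 + 356×99 + 652×19 + 504×42
  = 138072
Sum of weights = 47 + 100 + 99 + 19 + 42 = 307
Weighted mean = 138072 / 307 = 449.74593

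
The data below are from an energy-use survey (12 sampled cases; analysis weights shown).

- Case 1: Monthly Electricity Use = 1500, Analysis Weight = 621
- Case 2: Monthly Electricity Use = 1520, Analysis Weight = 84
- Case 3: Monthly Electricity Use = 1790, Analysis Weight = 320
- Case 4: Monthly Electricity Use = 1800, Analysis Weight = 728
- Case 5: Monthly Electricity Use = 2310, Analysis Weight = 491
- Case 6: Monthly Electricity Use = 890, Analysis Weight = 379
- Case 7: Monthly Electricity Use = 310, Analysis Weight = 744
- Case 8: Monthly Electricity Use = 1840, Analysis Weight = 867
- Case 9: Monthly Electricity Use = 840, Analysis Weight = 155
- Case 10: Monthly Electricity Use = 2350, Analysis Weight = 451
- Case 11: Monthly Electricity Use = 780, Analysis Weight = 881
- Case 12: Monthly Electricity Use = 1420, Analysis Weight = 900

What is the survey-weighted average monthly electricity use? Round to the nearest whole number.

Weighted sum = 1500×621 + 1520×84 + 1790×320 + 1800×728 + 2310×491 + 890×379 + 310×744 + 1840×867 + 840×155 + 2350×451 + 780×881 + 1420×900
  = 931500 + 127680 + 572800 + 1310400 + 1134210 + 337310 + 230640 + 1595280 + 130200 + 1059850 + 687180 + 1278000 = 9395050
Sum of weights = 621 + 84 + 320 + 728 + 491 + 379 + 744 + 867 + 155 + 451 + 881 + 900 = 6621
Weighted mean = 9395050 / 6621 = 1418.9775

1419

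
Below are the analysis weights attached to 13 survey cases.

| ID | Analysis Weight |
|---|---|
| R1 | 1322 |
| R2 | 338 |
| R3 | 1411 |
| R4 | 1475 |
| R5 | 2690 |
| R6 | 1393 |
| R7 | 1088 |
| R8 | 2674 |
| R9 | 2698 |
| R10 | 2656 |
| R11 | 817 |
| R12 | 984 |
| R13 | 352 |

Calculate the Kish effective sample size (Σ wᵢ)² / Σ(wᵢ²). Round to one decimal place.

10.0

Σ wᵢ = 19898
Σ wᵢ² = 39632232
n_eff = 19898² / 39632232 = 395930404 / 39632232 = 9.9901112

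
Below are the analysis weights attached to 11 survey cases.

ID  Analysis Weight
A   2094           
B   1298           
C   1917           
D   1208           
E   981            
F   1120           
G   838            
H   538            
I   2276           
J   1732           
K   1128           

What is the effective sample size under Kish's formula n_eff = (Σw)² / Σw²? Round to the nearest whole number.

10

Σ wᵢ = 2094 + 1298 + 1917 + 1208 + 981 + 1120 + 838 + 538 + 2276 + 1732 + 1128 = 15130
Σ wᵢ² = 23864626
n_eff = 15130² / 23864626 = 228916900 / 23864626 = 9.5923104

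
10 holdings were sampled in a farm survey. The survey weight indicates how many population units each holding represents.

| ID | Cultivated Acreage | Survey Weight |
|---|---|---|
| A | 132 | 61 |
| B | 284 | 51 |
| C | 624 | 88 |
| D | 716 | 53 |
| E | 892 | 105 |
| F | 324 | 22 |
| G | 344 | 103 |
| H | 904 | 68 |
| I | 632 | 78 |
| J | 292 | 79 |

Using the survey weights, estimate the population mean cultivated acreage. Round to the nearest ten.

540

Weighted sum = 132×61 + 284×51 + 624×88 + 716×53 + 892×105 + 324×22 + 344×103 + 904×68 + 632×78 + 292×79
  = 8052 + 14484 + 54912 + 37948 + 93660 + 7128 + 35432 + 61472 + 49296 + 23068 = 385452
Sum of weights = 61 + 51 + 88 + 53 + 105 + 22 + 103 + 68 + 78 + 79 = 708
Weighted mean = 385452 / 708 = 544.42373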